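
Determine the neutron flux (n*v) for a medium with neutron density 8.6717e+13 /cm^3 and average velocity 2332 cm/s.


phi = n * v
phi = 8.6717e+13 * 2332
phi = 2.0222e+17 /cm^2/s

2.0222e+17


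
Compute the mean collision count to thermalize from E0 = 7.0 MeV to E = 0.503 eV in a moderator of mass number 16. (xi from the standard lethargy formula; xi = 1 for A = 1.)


xi = 1 + (A-1)^2/(2A)*ln((A-1)/(A+1)) = 0.1199467 (for A = 16)
n = ln(E0/E) / xi
n = ln(7.0e6 / 0.503) / 0.1199467
n = ln(1.391650e+07) / 0.1199467 = 137.13

137.13


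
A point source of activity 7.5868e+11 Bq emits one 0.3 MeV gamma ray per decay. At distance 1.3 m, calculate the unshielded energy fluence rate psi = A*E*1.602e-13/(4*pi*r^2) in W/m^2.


psi = A * E * 1.602e-13 / (4*pi*r^2)
psi = 7.5868e+11 * 0.3 * 1.602e-13 / (4*pi*1.3^2)
psi = 0.0017169 W/m^2

0.0017169


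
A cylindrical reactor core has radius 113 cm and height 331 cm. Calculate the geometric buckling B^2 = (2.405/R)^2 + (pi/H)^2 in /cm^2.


B^2 = (2.405/R)^2 + (pi/H)^2
B^2 = (2.405/113)^2 + (pi/331)^2
B^2 = 5.4306e-04 /cm^2

5.4306e-04


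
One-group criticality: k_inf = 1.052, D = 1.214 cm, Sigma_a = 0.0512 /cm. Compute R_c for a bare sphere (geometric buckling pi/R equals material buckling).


L^2 = D / Sigma_a = 1.214 / 0.0512 = 23.71094 cm^2
B_m^2 = (k_inf - 1) / L^2 = (1.052 - 1) / 23.71094 = 0.002193080 /cm^2
For a bare sphere: B_g = pi/R, so R_c = pi / sqrt(B_m^2)
R_c = pi / sqrt(0.002193080) = 67.085 cm

67.085


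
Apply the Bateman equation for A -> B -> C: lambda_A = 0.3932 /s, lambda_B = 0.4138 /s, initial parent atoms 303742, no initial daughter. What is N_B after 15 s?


N_B(t) = lambda_A * N_A0 / (lambda_B - lambda_A) * [exp(-lambda_A*t) - exp(-lambda_B*t)]
exp(-0.3932*15) = 0.002744929; exp(-0.4138*15) = 0.002015274
N_B = 0.3932 * 303742 / (0.4138 - 0.3932) * (0.002744929 - 0.002015274)
N_B = 4230.3

4230.3


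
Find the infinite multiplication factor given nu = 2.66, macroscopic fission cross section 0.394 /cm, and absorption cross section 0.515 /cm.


k_inf = nu * Sigma_f / Sigma_a
k_inf = 2.66 * 0.394 / 0.515
k_inf = 2.0350

2.0350


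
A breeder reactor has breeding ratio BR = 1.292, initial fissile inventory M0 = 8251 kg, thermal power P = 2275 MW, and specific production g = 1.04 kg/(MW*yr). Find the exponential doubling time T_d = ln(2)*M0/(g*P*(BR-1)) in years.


Breeding gain G = BR - 1 = 1.292 - 1 = 0.292
Fissile production rate = g * P * G = 1.04 * 2275 * 0.292 = 690.872 kg/yr
T_d = ln(2) * M0 / (g * P * G)
T_d = ln(2) * 8251 / 690.872 = 8.2782 yr

8.2782


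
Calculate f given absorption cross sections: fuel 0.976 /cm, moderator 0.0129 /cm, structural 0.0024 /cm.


f = Sigma_a_fuel / (Sigma_a_fuel + Sigma_a_mod + Sigma_a_other)
f = 0.976 / (0.976 + 0.0129 + 0.0024)
f = 0.98457

0.98457


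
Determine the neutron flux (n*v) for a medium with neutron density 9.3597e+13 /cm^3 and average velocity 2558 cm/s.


phi = n * v
phi = 9.3597e+13 * 2558
phi = 2.3942e+17 /cm^2/s

2.3942e+17


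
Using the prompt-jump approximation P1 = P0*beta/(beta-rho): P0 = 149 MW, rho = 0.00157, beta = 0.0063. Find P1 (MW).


P1/P0 = beta / (beta - rho)
P1/P0 = 0.0063 / (0.0063 - 0.00157) = 1.331924
P1 = 149 * 1.331924 = 198.46 MW

198.46


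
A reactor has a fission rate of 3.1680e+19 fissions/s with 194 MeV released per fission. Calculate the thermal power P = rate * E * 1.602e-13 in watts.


P = fission_rate * E_MeV * 1.602e-13
P = 3.1680e+19 * 194 * 1.602e-13
P = 9.8458e+08 W

9.8458e+08


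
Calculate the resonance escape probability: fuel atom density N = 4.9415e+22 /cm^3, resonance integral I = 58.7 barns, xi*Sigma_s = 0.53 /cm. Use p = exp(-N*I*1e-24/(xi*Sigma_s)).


p = exp(-N * I * 1e-24 / (xi*Sigma_s))
p = exp(-4.9415e+22 * 58.7 * 1e-24 / 0.53)
p = 0.0041989

0.0041989


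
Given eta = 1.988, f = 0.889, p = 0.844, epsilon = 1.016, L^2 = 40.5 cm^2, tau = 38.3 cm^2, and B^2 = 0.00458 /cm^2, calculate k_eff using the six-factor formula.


k_inf = eta*f*p*eps = 1.988*0.889*0.844*1.016 = 1.515494
P_TNL = 1/(1 + L^2*B^2) = 1/(1 + 40.5*0.00458) = 0.8435331
P_FNL = exp(-B^2*tau) = exp(-0.00458*38.3) = 0.8391096
k_eff = k_inf * P_TNL * P_FNL = 1.515494 * 0.8435331 * 0.8391096
k_eff = 1.0727

1.0727


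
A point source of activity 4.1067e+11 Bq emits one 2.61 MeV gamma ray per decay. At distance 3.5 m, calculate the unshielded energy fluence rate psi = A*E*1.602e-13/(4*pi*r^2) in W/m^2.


psi = A * E * 1.602e-13 / (4*pi*r^2)
psi = 4.1067e+11 * 2.61 * 1.602e-13 / (4*pi*3.5^2)
psi = 0.0011154 W/m^2

0.0011154


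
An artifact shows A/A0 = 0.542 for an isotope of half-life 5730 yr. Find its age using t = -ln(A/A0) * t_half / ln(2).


lambda = ln(2) / t_half = ln(2) / 5730 = 1.209681e-04 /yr
t = -ln(A/A0) / lambda
t = -ln(0.542) / 1.209681e-04
t = 5063.2 yr

5063.2


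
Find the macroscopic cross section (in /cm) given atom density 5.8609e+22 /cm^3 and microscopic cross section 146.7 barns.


Sigma = N * sigma_barns * 1e-24
Sigma = 5.8609e+22 * 146.7 * 1e-24
Sigma = 8.5979 /cm

8.5979


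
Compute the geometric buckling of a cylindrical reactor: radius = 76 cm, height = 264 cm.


B^2 = (2.405/R)^2 + (pi/H)^2
B^2 = (2.405/76)^2 + (pi/264)^2
B^2 = 0.0011430 /cm^2

0.0011430


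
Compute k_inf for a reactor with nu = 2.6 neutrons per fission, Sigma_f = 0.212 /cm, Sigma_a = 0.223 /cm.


k_inf = nu * Sigma_f / Sigma_a
k_inf = 2.6 * 0.212 / 0.223
k_inf = 2.4717

2.4717


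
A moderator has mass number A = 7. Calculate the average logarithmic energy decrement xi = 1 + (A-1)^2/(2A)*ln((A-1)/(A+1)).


xi = 1 + (A-1)^2/(2A) * ln((A-1)/(A+1))
xi = 1 + (7-1)^2/(2*7) * ln((7-1)/(7 +1))
xi = 0.26025

0.26025


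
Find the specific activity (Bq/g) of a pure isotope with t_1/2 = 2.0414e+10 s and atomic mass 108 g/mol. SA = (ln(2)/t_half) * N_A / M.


lambda = ln(2) / t_half = ln(2) / 2.0414e+10 = 3.395450e-11 /s
SA = lambda * N_A / M
SA = 3.395450e-11 * 6.022e23 / 108
SA = 1.8933e+11 Bq/g

1.8933e+11


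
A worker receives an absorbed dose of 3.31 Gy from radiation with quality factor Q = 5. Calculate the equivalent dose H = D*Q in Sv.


H = D * Q
H = 3.31 * 5
H = 16.550 Sv

16.550


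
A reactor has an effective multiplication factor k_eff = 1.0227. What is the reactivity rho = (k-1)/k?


rho = (k_eff - 1) / k_eff
rho = (1.0227 - 1) / 1.0227
rho = 0.022196

0.022196


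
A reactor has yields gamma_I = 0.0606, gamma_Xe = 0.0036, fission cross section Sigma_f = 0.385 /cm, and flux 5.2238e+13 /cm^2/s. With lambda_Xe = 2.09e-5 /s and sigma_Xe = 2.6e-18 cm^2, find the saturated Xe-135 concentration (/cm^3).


Xe_eq = (gamma_I + gamma_Xe) * Sigma_f * phi / (lambda_Xe + sigma_Xe * phi)
Numerator = (0.0606 + 0.0036) * 0.385 * 5.2238e+13 = 1.291167e+12
Denominator = 2.09e-5 + 2.6e-18 * 5.2238e+13 = 1.567188e-04
Xe_eq = 1.291167e+12 / 1.567188e-04 = 8.2387e+15 /cm^3

8.2387e+15


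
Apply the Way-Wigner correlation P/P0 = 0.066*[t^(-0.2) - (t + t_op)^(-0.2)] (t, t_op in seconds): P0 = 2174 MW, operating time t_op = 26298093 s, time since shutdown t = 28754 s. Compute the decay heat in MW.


P/P0 = 0.066 * [t^(-0.2) - (t + t_op)^(-0.2)]
P/P0 = 0.066 * [28754^(-0.2) - (28754 + 26298093)^(-0.2)]
P/P0 = 0.066 * [0.1283100 - 0.03280350] = 0.006303429
P = 2174 * 0.006303429 = 13.704 MW

13.704


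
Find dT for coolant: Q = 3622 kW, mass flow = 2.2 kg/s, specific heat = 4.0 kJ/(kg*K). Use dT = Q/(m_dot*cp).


dT = Q / (m_dot * cp)
dT = 3622 / (2.2 * 4.0)
dT = 411.59 C

411.59


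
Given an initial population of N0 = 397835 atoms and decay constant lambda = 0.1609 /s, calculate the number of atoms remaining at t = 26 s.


N = N0 * exp(-lambda * t)
N = 397835 * exp(-0.1609 * 26)
N = 6065.6

6065.6


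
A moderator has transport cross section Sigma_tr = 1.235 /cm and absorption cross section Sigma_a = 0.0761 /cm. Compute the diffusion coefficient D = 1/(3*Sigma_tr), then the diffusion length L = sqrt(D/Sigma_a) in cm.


D = 1 / (3 * Sigma_tr) = 1 / (3 * 1.235) = 0.2699055 cm
L = sqrt(D / Sigma_a)
L = sqrt(0.2699055 / 0.0761)
L = 1.8833 cm

1.8833


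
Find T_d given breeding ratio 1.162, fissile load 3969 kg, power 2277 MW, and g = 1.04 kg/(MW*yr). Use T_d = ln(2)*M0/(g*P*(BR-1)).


Breeding gain G = BR - 1 = 1.162 - 1 = 0.162
Fissile production rate = g * P * G = 1.04 * 2277 * 0.162 = 383.62896 kg/yr
T_d = ln(2) * M0 / (g * P * G)
T_d = ln(2) * 3969 / 383.62896 = 7.1713 yr

7.1713


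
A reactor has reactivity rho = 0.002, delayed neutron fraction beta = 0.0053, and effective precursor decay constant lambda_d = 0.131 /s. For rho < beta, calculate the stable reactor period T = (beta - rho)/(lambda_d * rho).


T = (beta - rho) / (lambda_d * rho)
T = (0.0053 - 0.002) / (0.131 * 0.002)
T = 12.595 s

12.595


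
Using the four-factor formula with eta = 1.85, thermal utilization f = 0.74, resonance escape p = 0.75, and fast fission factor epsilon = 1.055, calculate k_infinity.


k_inf = eta * f * p * epsilon
k_inf = 1.85 * 0.74 * 0.75 * 1.055
k_inf = 1.0832

1.0832


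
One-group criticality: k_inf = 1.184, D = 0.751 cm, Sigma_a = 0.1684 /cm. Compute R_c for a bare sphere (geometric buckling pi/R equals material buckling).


L^2 = D / Sigma_a = 0.751 / 0.1684 = 4.459620 cm^2
B_m^2 = (k_inf - 1) / L^2 = (1.184 - 1) / 4.459620 = 0.04125912 /cm^2
For a bare sphere: B_g = pi/R, so R_c = pi / sqrt(B_m^2)
R_c = pi / sqrt(0.04125912) = 15.466 cm

15.466


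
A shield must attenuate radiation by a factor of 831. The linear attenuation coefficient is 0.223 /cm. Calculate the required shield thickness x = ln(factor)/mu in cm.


x = ln(factor) / mu
x = ln(831) / 0.223
x = 30.146 cm

30.146


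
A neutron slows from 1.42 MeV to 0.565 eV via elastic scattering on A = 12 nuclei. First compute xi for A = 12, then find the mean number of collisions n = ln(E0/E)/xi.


xi = 1 + (A-1)^2/(2A)*ln((A-1)/(A+1)) = 0.1577690 (for A = 12)
n = ln(E0/E) / xi
n = ln(1.42e6 / 0.565) / 0.1577690
n = ln(2.513274e+06) / 0.1577690 = 93.409

93.409


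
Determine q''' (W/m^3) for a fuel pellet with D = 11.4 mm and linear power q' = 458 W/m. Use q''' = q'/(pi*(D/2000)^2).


r = D / 2 / 1000 = 11.4 / 2 / 1000 = 0.0057 m
q''' = q' / (pi * r^2)
q''' = 458 / (pi * 0.0057^2)
q''' = 4.4871e+06 W/m^3

4.4871e+06


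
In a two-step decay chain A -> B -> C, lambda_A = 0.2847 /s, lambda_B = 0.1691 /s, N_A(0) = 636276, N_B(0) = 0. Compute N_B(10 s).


N_B(t) = lambda_A * N_A0 / (lambda_B - lambda_A) * [exp(-lambda_A*t) - exp(-lambda_B*t)]
exp(-0.2847*10) = 0.05801811; exp(-0.1691*10) = 0.1843351
N_B = 0.2847 * 636276 / (0.1691 - 0.2847) * (0.05801811 - 0.1843351)
N_B = 197942

197942


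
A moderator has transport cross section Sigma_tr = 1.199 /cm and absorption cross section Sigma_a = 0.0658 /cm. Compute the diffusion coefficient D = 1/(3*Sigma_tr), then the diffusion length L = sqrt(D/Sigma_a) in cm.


D = 1 / (3 * Sigma_tr) = 1 / (3 * 1.199) = 0.2780095 cm
L = sqrt(D / Sigma_a)
L = sqrt(0.2780095 / 0.0658)
L = 2.0555 cm

2.0555


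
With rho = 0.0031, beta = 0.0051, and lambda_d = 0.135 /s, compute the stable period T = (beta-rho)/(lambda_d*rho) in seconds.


T = (beta - rho) / (lambda_d * rho)
T = (0.0051 - 0.0031) / (0.135 * 0.0031)
T = 4.7790 s

4.7790


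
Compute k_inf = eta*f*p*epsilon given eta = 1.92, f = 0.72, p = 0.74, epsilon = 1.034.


k_inf = eta * f * p * epsilon
k_inf = 1.92 * 0.72 * 0.74 * 1.034
k_inf = 1.0578

1.0578


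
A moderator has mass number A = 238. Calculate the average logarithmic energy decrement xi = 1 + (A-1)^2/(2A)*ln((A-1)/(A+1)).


xi = 1 + (A-1)^2/(2A) * ln((A-1)/(A+1))
xi = 1 + (238-1)^2/(2*238) * ln((238-1)/(238 +1))
xi = 0.0083799

0.0083799


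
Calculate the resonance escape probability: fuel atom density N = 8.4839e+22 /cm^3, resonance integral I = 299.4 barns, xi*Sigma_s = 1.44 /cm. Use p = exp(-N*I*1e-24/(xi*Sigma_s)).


p = exp(-N * I * 1e-24 / (xi*Sigma_s))
p = exp(-8.4839e+22 * 299.4 * 1e-24 / 1.44)
p = 2.1842e-08

2.1842e-08


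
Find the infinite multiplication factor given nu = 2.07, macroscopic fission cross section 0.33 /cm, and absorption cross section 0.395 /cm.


k_inf = nu * Sigma_f / Sigma_a
k_inf = 2.07 * 0.33 / 0.395
k_inf = 1.7294

1.7294


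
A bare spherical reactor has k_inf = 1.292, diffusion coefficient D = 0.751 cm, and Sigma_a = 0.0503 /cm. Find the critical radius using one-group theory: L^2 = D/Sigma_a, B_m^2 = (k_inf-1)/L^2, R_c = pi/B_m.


L^2 = D / Sigma_a = 0.751 / 0.0503 = 14.93042 cm^2
B_m^2 = (k_inf - 1) / L^2 = (1.292 - 1) / 14.93042 = 0.01955739 /cm^2
For a bare sphere: B_g = pi/R, so R_c = pi / sqrt(B_m^2)
R_c = pi / sqrt(0.01955739) = 22.464 cm

22.464


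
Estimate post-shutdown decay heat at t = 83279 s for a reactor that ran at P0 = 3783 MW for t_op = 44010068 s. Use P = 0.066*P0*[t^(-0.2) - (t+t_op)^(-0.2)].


P/P0 = 0.066 * [t^(-0.2) - (t + t_op)^(-0.2)]
P/P0 = 0.066 * [83279^(-0.2) - (83279 + 44010068)^(-0.2)]
P/P0 = 0.066 * [0.1037273 - 0.02958867] = 0.004893150
P = 3783 * 0.004893150 = 18.511 MW

18.511


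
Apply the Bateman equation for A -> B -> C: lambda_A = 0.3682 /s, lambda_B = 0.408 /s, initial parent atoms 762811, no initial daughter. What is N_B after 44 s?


N_B(t) = lambda_A * N_A0 / (lambda_B - lambda_A) * [exp(-lambda_A*t) - exp(-lambda_B*t)]
exp(-0.3682*44) = 9.206233e-08; exp(-0.408*44) = 1.597885e-08
N_B = 0.3682 * 762811 / (0.408 - 0.3682) * (9.206233e-08 - 1.597885e-08)
N_B = 0.53692

0.53692


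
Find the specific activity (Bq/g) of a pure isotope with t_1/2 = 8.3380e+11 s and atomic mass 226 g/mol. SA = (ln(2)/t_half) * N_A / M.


lambda = ln(2) / t_half = ln(2) / 8.3380e+11 = 8.313111e-13 /s
SA = lambda * N_A / M
SA = 8.313111e-13 * 6.022e23 / 226
SA = 2.2151e+09 Bq/g

2.2151e+09


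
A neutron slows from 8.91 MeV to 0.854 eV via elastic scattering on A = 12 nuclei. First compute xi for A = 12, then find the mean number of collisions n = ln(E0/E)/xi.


xi = 1 + (A-1)^2/(2A)*ln((A-1)/(A+1)) = 0.1577690 (for A = 12)
n = ln(E0/E) / xi
n = ln(8.91e6 / 0.854) / 0.1577690
n = ln(1.043326e+07) / 0.1577690 = 102.43

102.43


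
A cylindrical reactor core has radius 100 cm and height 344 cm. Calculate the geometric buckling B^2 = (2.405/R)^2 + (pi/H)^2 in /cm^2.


B^2 = (2.405/R)^2 + (pi/H)^2
B^2 = (2.405/100)^2 + (pi/344)^2
B^2 = 6.6181e-04 /cm^2

6.6181e-04


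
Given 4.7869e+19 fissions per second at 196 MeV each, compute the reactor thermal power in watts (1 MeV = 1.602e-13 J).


P = fission_rate * E_MeV * 1.602e-13
P = 4.7869e+19 * 196 * 1.602e-13
P = 1.5030e+09 W

1.5030e+09


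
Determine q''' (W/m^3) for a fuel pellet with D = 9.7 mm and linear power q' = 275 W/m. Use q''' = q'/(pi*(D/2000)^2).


r = D / 2 / 1000 = 9.7 / 2 / 1000 = 0.00485 m
q''' = q' / (pi * r^2)
q''' = 275 / (pi * 0.00485^2)
q''' = 3.7213e+06 W/m^3

3.7213e+06


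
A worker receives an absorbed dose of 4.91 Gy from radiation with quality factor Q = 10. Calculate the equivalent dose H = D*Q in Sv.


H = D * Q
H = 4.91 * 10
H = 49.100 Sv

49.100


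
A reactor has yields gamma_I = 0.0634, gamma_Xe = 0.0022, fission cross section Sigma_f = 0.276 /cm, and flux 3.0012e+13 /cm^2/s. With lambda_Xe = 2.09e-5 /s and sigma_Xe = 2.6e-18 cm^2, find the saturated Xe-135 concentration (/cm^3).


Xe_eq = (gamma_I + gamma_Xe) * Sigma_f * phi / (lambda_Xe + sigma_Xe * phi)
Numerator = (0.0634 + 0.0022) * 0.276 * 3.0012e+13 = 5.433853e+11
Denominator = 2.09e-5 + 2.6e-18 * 3.0012e+13 = 9.893120e-05
Xe_eq = 5.433853e+11 / 9.893120e-05 = 5.4926e+15 /cm^3

5.4926e+15


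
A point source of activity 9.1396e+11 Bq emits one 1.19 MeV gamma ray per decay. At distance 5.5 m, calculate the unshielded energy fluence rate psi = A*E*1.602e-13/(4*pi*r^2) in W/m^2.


psi = A * E * 1.602e-13 / (4*pi*r^2)
psi = 9.1396e+11 * 1.19 * 1.602e-13 / (4*pi*5.5^2)
psi = 4.5835e-04 W/m^2

4.5835e-04


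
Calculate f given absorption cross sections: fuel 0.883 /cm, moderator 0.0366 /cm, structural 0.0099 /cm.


f = Sigma_a_fuel / (Sigma_a_fuel + Sigma_a_mod + Sigma_a_other)
f = 0.883 / (0.883 + 0.0366 + 0.0099)
f = 0.94997

0.94997


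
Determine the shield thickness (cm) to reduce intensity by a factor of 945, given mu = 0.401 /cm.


x = ln(factor) / mu
x = ln(945) / 0.401
x = 17.085 cm

17.085


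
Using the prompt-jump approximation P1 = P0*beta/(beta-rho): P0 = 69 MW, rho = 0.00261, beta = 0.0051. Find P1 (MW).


P1/P0 = beta / (beta - rho)
P1/P0 = 0.0051 / (0.0051 - 0.00261) = 2.048193
P1 = 69 * 2.048193 = 141.33 MW

141.33


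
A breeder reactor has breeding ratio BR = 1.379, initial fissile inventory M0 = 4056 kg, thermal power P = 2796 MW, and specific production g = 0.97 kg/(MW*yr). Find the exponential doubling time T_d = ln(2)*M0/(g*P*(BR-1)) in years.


Breeding gain G = BR - 1 = 1.379 - 1 = 0.379
Fissile production rate = g * P * G = 0.97 * 2796 * 0.379 = 1027.89348 kg/yr
T_d = ln(2) * M0 / (g * P * G)
T_d = ln(2) * 4056 / 1027.89348 = 2.7351 yr

2.7351


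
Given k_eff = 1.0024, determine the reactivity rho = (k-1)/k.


rho = (k_eff - 1) / k_eff
rho = (1.0024 - 1) / 1.0024
rho = 0.0023943

0.0023943


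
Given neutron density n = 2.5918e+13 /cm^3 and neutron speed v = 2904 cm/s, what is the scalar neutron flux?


phi = n * v
phi = 2.5918e+13 * 2904
phi = 7.5266e+16 /cm^2/s

7.5266e+16


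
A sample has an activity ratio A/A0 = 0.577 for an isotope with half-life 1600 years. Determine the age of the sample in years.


lambda = ln(2) / t_half = ln(2) / 1600 = 4.332170e-04 /yr
t = -ln(A/A0) / lambda
t = -ln(0.577) / 4.332170e-04
t = 1269.4 yr

1269.4


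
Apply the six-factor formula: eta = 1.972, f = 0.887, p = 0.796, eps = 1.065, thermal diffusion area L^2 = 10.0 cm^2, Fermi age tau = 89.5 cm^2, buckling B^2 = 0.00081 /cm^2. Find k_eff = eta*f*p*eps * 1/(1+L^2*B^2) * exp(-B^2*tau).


k_inf = eta*f*p*eps = 1.972*0.887*0.796*1.065 = 1.482836
P_TNL = 1/(1 + L^2*B^2) = 1/(1 + 10.0*0.00081) = 0.9919651
P_FNL = exp(-B^2*tau) = exp(-0.00081*89.5) = 0.9300704
k_eff = k_inf * P_TNL * P_FNL = 1.482836 * 0.9919651 * 0.9300704
k_eff = 1.3681

1.3681


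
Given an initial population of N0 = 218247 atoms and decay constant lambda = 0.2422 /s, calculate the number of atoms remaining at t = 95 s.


N = N0 * exp(-lambda * t)
N = 218247 * exp(-0.2422 * 95)
N = 2.2196e-05

2.2196e-05


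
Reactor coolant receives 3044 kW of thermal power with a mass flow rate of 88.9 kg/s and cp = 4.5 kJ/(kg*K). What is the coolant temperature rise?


dT = Q / (m_dot * cp)
dT = 3044 / (88.9 * 4.5)
dT = 7.6090 C

7.6090


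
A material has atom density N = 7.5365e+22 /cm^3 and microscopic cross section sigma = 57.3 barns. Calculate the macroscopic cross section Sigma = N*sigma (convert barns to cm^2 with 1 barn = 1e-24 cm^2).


Sigma = N * sigma_barns * 1e-24
Sigma = 7.5365e+22 * 57.3 * 1e-24
Sigma = 4.3184 /cm

4.3184


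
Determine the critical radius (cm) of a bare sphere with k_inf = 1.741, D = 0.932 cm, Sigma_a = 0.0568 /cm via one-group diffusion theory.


L^2 = D / Sigma_a = 0.932 / 0.0568 = 16.40845 cm^2
B_m^2 = (k_inf - 1) / L^2 = (1.741 - 1) / 16.40845 = 0.04515966 /cm^2
For a bare sphere: B_g = pi/R, so R_c = pi / sqrt(B_m^2)
R_c = pi / sqrt(0.04515966) = 14.783 cm

14.783


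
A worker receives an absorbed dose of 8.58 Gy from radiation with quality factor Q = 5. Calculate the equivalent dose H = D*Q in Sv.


H = D * Q
H = 8.58 * 5
H = 42.900 Sv

42.900


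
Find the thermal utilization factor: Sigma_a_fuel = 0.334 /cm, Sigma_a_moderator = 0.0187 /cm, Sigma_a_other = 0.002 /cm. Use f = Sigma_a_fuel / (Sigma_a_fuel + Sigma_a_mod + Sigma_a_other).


f = Sigma_a_fuel / (Sigma_a_fuel + Sigma_a_mod + Sigma_a_other)
f = 0.334 / (0.334 + 0.0187 + 0.002)
f = 0.94164

0.94164


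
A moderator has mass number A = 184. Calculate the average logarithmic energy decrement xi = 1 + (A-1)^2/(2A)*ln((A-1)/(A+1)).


xi = 1 + (A-1)^2/(2A) * ln((A-1)/(A+1))
xi = 1 + (184-1)^2/(2*184) * ln((184-1)/(184 +1))
xi = 0.010830

0.010830


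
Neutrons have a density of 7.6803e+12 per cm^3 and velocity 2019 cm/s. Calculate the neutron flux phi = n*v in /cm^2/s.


phi = n * v
phi = 7.6803e+12 * 2019
phi = 1.5507e+16 /cm^2/s

1.5507e+16


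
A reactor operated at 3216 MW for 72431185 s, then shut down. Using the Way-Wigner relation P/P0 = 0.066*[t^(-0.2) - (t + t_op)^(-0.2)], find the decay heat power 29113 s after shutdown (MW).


P/P0 = 0.066 * [t^(-0.2) - (t + t_op)^(-0.2)]
P/P0 = 0.066 * [29113^(-0.2) - (29113 + 72431185)^(-0.2)]
P/P0 = 0.066 * [0.1279919 - 0.02679045] = 0.006679296
P = 3216 * 0.006679296 = 21.481 MW

21.481


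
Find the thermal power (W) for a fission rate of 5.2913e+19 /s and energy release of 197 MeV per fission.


P = fission_rate * E_MeV * 1.602e-13
P = 5.2913e+19 * 197 * 1.602e-13
P = 1.6699e+09 W

1.6699e+09


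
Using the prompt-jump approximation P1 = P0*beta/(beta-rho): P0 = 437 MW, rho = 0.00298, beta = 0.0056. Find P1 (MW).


P1/P0 = beta / (beta - rho)
P1/P0 = 0.0056 / (0.0056 - 0.00298) = 2.137405
P1 = 437 * 2.137405 = 934.05 MW

934.05


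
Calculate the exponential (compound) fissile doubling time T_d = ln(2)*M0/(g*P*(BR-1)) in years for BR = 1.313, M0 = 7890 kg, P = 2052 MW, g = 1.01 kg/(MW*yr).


Breeding gain G = BR - 1 = 1.313 - 1 = 0.313
Fissile production rate = g * P * G = 1.01 * 2052 * 0.313 = 648.69876 kg/yr
T_d = ln(2) * M0 / (g * P * G)
T_d = ln(2) * 7890 / 648.69876 = 8.4306 yr

8.4306


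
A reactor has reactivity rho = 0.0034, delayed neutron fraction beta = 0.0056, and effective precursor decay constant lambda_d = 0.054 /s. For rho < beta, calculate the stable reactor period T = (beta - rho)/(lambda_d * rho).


T = (beta - rho) / (lambda_d * rho)
T = (0.0056 - 0.0034) / (0.054 * 0.0034)
T = 11.983 s

11.983


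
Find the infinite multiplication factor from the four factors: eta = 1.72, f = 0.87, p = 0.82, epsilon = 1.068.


k_inf = eta * f * p * epsilon
k_inf = 1.72 * 0.87 * 0.82 * 1.068
k_inf = 1.3105

1.3105


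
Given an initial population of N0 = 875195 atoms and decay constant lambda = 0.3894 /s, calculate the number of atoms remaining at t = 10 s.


N = N0 * exp(-lambda * t)
N = 875195 * exp(-0.3894 * 10)
N = 17822

17822


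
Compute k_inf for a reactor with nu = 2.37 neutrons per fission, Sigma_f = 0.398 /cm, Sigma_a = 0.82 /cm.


k_inf = nu * Sigma_f / Sigma_a
k_inf = 2.37 * 0.398 / 0.82
k_inf = 1.1503

1.1503


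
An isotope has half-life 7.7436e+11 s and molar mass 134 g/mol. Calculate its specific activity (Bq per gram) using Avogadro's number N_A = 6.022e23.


lambda = ln(2) / t_half = ln(2) / 7.7436e+11 = 8.951227e-13 /s
SA = lambda * N_A / M
SA = 8.951227e-13 * 6.022e23 / 134
SA = 4.0227e+09 Bq/g

4.0227e+09


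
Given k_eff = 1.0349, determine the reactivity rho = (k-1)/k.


rho = (k_eff - 1) / k_eff
rho = (1.0349 - 1) / 1.0349
rho = 0.033723

0.033723


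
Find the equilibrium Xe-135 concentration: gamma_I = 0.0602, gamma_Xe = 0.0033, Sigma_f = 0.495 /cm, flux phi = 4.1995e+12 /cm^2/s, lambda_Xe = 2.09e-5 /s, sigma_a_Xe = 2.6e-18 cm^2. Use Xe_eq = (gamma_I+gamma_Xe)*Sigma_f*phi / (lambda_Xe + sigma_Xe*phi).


Xe_eq = (gamma_I + gamma_Xe) * Sigma_f * phi / (lambda_Xe + sigma_Xe * phi)
Numerator = (0.0602 + 0.0033) * 0.495 * 4.1995e+12 = 1.320008e+11
Denominator = 2.09e-5 + 2.6e-18 * 4.1995e+12 = 3.181870e-05
Xe_eq = 1.320008e+11 / 3.181870e-05 = 4.1485e+15 /cm^3

4.1485e+15


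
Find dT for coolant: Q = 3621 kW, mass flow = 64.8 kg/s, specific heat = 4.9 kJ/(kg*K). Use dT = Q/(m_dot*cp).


dT = Q / (m_dot * cp)
dT = 3621 / (64.8 * 4.9)
dT = 11.404 C

11.404


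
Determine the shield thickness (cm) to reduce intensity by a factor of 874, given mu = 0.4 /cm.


x = ln(factor) / mu
x = ln(874) / 0.4
x = 16.933 cm

16.933


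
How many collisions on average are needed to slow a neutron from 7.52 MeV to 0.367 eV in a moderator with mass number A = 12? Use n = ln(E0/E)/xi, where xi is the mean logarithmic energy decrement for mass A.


xi = 1 + (A-1)^2/(2A)*ln((A-1)/(A+1)) = 0.1577690 (for A = 12)
n = ln(E0/E) / xi
n = ln(7.52e6 / 0.367) / 0.1577690
n = ln(2.049046e+07) / 0.1577690 = 106.71

106.71


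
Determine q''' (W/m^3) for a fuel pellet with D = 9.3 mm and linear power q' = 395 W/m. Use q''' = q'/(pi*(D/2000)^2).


r = D / 2 / 1000 = 9.3 / 2 / 1000 = 0.00465 m
q''' = q' / (pi * r^2)
q''' = 395 / (pi * 0.00465^2)
q''' = 5.8149e+06 W/m^3

5.8149e+06


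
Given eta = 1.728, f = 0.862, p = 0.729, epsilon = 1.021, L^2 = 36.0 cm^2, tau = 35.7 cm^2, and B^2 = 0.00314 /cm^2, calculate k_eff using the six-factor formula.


k_inf = eta*f*p*eps = 1.728*0.862*0.729*1.021 = 1.108675
P_TNL = 1/(1 + L^2*B^2) = 1/(1 + 36.0*0.00314) = 0.8984403
P_FNL = exp(-B^2*tau) = exp(-0.00314*35.7) = 0.8939566
k_eff = k_inf * P_TNL * P_FNL = 1.108675 * 0.8984403 * 0.8939566
k_eff = 0.89045

0.89045


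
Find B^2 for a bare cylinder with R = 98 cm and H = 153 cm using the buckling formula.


B^2 = (2.405/R)^2 + (pi/H)^2
B^2 = (2.405/98)^2 + (pi/153)^2
B^2 = 0.0010239 /cm^2

0.0010239


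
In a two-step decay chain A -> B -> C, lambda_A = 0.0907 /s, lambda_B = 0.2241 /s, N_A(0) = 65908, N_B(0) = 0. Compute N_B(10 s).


N_B(t) = lambda_A * N_A0 / (lambda_B - lambda_A) * [exp(-lambda_A*t) - exp(-lambda_B*t)]
exp(-0.0907*10) = 0.4037336; exp(-0.2241*10) = 0.1063521
N_B = 0.0907 * 65908 / (0.2241 - 0.0907) * (0.4037336 - 0.1063521)
N_B = 13326

13326


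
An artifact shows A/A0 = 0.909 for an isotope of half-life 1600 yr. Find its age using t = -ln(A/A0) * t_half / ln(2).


lambda = ln(2) / t_half = ln(2) / 1600 = 4.332170e-04 /yr
t = -ln(A/A0) / lambda
t = -ln(0.909) / 4.332170e-04
t = 220.24 yr

220.24


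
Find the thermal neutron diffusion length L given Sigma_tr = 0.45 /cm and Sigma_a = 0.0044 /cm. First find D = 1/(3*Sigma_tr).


D = 1 / (3 * Sigma_tr) = 1 / (3 * 0.45) = 0.7407407 cm
L = sqrt(D / Sigma_a)
L = sqrt(0.7407407 / 0.0044)
L = 12.975 cm

12.975


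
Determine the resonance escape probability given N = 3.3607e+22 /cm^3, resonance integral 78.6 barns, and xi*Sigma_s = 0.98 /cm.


p = exp(-N * I * 1e-24 / (xi*Sigma_s))
p = exp(-3.3607e+22 * 78.6 * 1e-24 / 0.98)
p = 0.067514

0.067514


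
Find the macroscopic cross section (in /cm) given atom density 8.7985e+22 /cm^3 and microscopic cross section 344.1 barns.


Sigma = N * sigma_barns * 1e-24
Sigma = 8.7985e+22 * 344.1 * 1e-24
Sigma = 30.276 /cm

30.276


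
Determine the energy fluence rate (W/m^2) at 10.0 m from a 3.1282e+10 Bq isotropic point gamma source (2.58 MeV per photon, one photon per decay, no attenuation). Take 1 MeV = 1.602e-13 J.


psi = A * E * 1.602e-13 / (4*pi*r^2)
psi = 3.1282e+10 * 2.58 * 1.602e-13 / (4*pi*10.0^2)
psi = 1.0289e-05 W/m^2

1.0289e-05


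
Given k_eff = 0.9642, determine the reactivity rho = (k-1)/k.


rho = (k_eff - 1) / k_eff
rho = (0.9642 - 1) / 0.9642
rho = -0.037129

-0.037129


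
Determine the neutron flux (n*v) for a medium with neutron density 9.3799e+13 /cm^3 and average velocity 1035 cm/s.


phi = n * v
phi = 9.3799e+13 * 1035
phi = 9.7082e+16 /cm^2/s

9.7082e+16


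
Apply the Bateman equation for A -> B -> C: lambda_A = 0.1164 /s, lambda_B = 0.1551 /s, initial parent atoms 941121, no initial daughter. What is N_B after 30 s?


N_B(t) = lambda_A * N_A0 / (lambda_B - lambda_A) * [exp(-lambda_A*t) - exp(-lambda_B*t)]
exp(-0.1164*30) = 0.03043993; exp(-0.1551*30) = 0.009532960
N_B = 0.1164 * 941121 / (0.1551 - 0.1164) * (0.03043993 - 0.009532960)
N_B = 59180

59180


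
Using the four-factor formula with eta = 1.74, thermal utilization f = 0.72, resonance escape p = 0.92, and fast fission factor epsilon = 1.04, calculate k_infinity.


k_inf = eta * f * p * epsilon
k_inf = 1.74 * 0.72 * 0.92 * 1.04
k_inf = 1.1987

1.1987


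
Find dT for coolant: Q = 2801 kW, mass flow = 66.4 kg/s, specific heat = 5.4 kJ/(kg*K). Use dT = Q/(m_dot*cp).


dT = Q / (m_dot * cp)
dT = 2801 / (66.4 * 5.4)
dT = 7.8118 C

7.8118


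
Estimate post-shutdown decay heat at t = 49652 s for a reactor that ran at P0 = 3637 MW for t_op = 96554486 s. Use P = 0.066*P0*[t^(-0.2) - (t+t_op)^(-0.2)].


P/P0 = 0.066 * [t^(-0.2) - (t + t_op)^(-0.2)]
P/P0 = 0.066 * [49652^(-0.2) - (49652 + 96554486)^(-0.2)]
P/P0 = 0.066 * [0.1150304 - 0.02529303] = 0.005922666
P = 3637 * 0.005922666 = 21.541 MW

21.541


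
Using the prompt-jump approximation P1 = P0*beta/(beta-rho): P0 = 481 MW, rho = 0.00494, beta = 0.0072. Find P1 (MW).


P1/P0 = beta / (beta - rho)
P1/P0 = 0.0072 / (0.0072 - 0.00494) = 3.185841
P1 = 481 * 3.185841 = 1532.4 MW

1532.4


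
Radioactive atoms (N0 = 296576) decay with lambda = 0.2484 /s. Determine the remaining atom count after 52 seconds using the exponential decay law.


N = N0 * exp(-lambda * t)
N = 296576 * exp(-0.2484 * 52)
N = 0.72852

0.72852


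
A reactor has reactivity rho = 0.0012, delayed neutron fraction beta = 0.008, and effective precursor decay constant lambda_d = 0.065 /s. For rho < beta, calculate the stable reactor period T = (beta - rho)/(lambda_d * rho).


T = (beta - rho) / (lambda_d * rho)
T = (0.008 - 0.0012) / (0.065 * 0.0012)
T = 87.179 s

87.179


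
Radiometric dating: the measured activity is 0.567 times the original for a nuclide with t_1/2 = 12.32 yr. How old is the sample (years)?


lambda = ln(2) / t_half = ln(2) / 12.32 = 0.05626195 /yr
t = -ln(A/A0) / lambda
t = -ln(0.567) / 0.05626195
t = 10.085 yr

10.085


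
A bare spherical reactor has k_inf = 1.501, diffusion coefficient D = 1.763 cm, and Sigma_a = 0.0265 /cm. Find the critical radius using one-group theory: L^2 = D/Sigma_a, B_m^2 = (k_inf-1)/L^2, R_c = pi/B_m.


L^2 = D / Sigma_a = 1.763 / 0.0265 = 66.52830 cm^2
B_m^2 = (k_inf - 1) / L^2 = (1.501 - 1) / 66.52830 = 0.007530630 /cm^2
For a bare sphere: B_g = pi/R, so R_c = pi / sqrt(B_m^2)
R_c = pi / sqrt(0.007530630) = 36.202 cm

36.202


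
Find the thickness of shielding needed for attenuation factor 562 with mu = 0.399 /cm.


x = ln(factor) / mu
x = ln(562) / 0.399
x = 15.868 cm

15.868


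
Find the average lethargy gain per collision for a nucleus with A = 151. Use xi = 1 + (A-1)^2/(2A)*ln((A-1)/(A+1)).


xi = 1 + (A-1)^2/(2A) * ln((A-1)/(A+1))
xi = 1 + (151-1)^2/(2*151) * ln((151-1)/(151 +1))
xi = 0.013187

0.013187


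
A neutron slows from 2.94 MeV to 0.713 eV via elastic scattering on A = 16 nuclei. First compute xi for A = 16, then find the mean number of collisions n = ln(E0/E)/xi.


xi = 1 + (A-1)^2/(2A)*ln((A-1)/(A+1)) = 0.1199467 (for A = 16)
n = ln(E0/E) / xi
n = ln(2.94e6 / 0.713) / 0.1199467
n = ln(4.123422e+06) / 0.1199467 = 126.99

126.99


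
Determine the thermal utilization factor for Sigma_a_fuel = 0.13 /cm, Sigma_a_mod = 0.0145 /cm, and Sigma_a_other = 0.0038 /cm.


f = Sigma_a_fuel / (Sigma_a_fuel + Sigma_a_mod + Sigma_a_other)
f = 0.13 / (0.13 + 0.0145 + 0.0038)
f = 0.87660

0.87660


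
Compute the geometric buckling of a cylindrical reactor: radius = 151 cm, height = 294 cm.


B^2 = (2.405/R)^2 + (pi/H)^2
B^2 = (2.405/151)^2 + (pi/294)^2
B^2 = 3.6786e-04 /cm^2

3.6786e-04


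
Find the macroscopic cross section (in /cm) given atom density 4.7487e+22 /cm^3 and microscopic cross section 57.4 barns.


Sigma = N * sigma_barns * 1e-24
Sigma = 4.7487e+22 * 57.4 * 1e-24
Sigma = 2.7258 /cm

2.7258


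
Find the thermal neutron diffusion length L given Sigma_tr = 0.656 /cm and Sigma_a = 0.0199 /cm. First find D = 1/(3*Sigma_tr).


D = 1 / (3 * Sigma_tr) = 1 / (3 * 0.656) = 0.5081301 cm
L = sqrt(D / Sigma_a)
L = sqrt(0.5081301 / 0.0199)
L = 5.0531 cm

5.0531


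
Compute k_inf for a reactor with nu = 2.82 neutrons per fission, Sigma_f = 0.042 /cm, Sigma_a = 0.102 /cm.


k_inf = nu * Sigma_f / Sigma_a
k_inf = 2.82 * 0.042 / 0.102
k_inf = 1.1612

1.1612


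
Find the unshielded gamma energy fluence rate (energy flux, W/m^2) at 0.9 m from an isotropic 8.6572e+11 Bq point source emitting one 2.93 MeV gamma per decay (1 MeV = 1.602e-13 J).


psi = A * E * 1.602e-13 / (4*pi*r^2)
psi = 8.6572e+11 * 2.93 * 1.602e-13 / (4*pi*0.9^2)
psi = 0.039922 W/m^2

0.039922


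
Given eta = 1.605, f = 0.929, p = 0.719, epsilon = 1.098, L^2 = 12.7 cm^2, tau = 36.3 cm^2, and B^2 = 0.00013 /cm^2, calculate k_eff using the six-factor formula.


k_inf = eta*f*p*eps = 1.605*0.929*0.719*1.098 = 1.177123
P_TNL = 1/(1 + L^2*B^2) = 1/(1 + 12.7*0.00013) = 0.9983517
P_FNL = exp(-B^2*tau) = exp(-0.00013*36.3) = 0.9952921
k_eff = k_inf * P_TNL * P_FNL = 1.177123 * 0.9983517 * 0.9952921
k_eff = 1.1697

1.1697


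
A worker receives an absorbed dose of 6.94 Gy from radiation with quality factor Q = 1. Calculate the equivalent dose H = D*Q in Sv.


H = D * Q
H = 6.94 * 1
H = 6.9400 Sv

6.9400


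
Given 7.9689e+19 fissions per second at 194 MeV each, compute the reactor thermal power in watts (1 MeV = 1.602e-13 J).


P = fission_rate * E_MeV * 1.602e-13
P = 7.9689e+19 * 194 * 1.602e-13
P = 2.4766e+09 W

2.4766e+09


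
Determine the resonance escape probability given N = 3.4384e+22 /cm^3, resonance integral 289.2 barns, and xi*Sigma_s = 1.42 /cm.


p = exp(-N * I * 1e-24 / (xi*Sigma_s))
p = exp(-3.4384e+22 * 289.2 * 1e-24 / 1.42)
p = 9.0941e-04

9.0941e-04


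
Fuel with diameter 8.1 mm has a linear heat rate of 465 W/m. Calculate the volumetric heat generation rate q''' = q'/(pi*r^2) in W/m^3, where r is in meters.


r = D / 2 / 1000 = 8.1 / 2 / 1000 = 0.00405 m
q''' = q' / (pi * r^2)
q''' = 465 / (pi * 0.00405^2)
q''' = 9.0239e+06 W/m^3

9.0239e+06


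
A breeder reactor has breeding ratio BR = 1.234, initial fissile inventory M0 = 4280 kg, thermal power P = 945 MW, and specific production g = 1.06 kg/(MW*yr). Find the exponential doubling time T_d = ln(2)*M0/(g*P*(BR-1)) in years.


Breeding gain G = BR - 1 = 1.234 - 1 = 0.234
Fissile production rate = g * P * G = 1.06 * 945 * 0.234 = 234.3978 kg/yr
T_d = ln(2) * M0 / (g * P * G)
T_d = ln(2) * 4280 / 234.3978 = 12.657 yr

12.657


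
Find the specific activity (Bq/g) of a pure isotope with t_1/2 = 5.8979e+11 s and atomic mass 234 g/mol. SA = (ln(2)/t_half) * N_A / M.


lambda = ln(2) / t_half = ln(2) / 5.8979e+11 = 1.175244e-12 /s
SA = lambda * N_A / M
SA = 1.175244e-12 * 6.022e23 / 234
SA = 3.0245e+09 Bq/g

3.0245e+09


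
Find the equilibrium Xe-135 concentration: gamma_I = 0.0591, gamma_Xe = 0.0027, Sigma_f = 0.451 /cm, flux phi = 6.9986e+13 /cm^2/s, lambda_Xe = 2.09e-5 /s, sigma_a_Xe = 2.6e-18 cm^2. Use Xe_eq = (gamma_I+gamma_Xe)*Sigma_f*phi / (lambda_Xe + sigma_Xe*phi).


Xe_eq = (gamma_I + gamma_Xe) * Sigma_f * phi / (lambda_Xe + sigma_Xe * phi)
Numerator = (0.0591 + 0.0027) * 0.451 * 6.9986e+13 = 1.950636e+12
Denominator = 2.09e-5 + 2.6e-18 * 6.9986e+13 = 2.028636e-04
Xe_eq = 1.950636e+12 / 2.028636e-04 = 9.6155e+15 /cm^3

9.6155e+15


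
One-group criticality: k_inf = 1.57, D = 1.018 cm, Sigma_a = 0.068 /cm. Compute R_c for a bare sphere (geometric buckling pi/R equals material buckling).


L^2 = D / Sigma_a = 1.018 / 0.068 = 14.97059 cm^2
B_m^2 = (k_inf - 1) / L^2 = (1.57 - 1) / 14.97059 = 0.03807465 /cm^2
For a bare sphere: B_g = pi/R, so R_c = pi / sqrt(B_m^2)
R_c = pi / sqrt(0.03807465) = 16.100 cm

16.100


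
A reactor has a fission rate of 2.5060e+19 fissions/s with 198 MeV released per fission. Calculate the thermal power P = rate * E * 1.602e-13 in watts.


P = fission_rate * E_MeV * 1.602e-13
P = 2.5060e+19 * 198 * 1.602e-13
P = 7.9489e+08 W

7.9489e+08


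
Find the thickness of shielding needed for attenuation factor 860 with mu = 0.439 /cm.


x = ln(factor) / mu
x = ln(860) / 0.439
x = 15.392 cm

15.392


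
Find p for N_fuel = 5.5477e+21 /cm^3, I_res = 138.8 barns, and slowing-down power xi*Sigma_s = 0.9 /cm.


p = exp(-N * I * 1e-24 / (xi*Sigma_s))
p = exp(-5.5477e+21 * 138.8 * 1e-24 / 0.9)
p = 0.42504

0.42504


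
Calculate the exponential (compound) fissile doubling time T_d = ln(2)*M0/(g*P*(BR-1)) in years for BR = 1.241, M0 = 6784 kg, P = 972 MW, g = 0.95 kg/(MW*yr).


Breeding gain G = BR - 1 = 1.241 - 1 = 0.241
Fissile production rate = g * P * G = 0.95 * 972 * 0.241 = 222.5394 kg/yr
T_d = ln(2) * M0 / (g * P * G)
T_d = ln(2) * 6784 / 222.5394 = 21.130 yr

21.130


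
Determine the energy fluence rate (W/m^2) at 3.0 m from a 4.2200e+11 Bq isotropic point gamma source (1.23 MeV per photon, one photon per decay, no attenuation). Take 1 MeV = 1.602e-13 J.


psi = A * E * 1.602e-13 / (4*pi*r^2)
psi = 4.2200e+11 * 1.23 * 1.602e-13 / (4*pi*3.0^2)
psi = 7.3524e-04 W/m^2

7.3524e-04


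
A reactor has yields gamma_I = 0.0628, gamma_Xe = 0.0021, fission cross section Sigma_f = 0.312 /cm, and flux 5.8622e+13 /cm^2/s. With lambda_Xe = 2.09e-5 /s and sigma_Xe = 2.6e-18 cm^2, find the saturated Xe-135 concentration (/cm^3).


Xe_eq = (gamma_I + gamma_Xe) * Sigma_f * phi / (lambda_Xe + sigma_Xe * phi)
Numerator = (0.0628 + 0.0021) * 0.312 * 5.8622e+13 = 1.187025e+12
Denominator = 2.09e-5 + 2.6e-18 * 5.8622e+13 = 1.733172e-04
Xe_eq = 1.187025e+12 / 1.733172e-04 = 6.8489e+15 /cm^3

6.8489e+15


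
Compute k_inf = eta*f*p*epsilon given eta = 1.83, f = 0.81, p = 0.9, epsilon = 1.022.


k_inf = eta * f * p * epsilon
k_inf = 1.83 * 0.81 * 0.9 * 1.022
k_inf = 1.3634

1.3634


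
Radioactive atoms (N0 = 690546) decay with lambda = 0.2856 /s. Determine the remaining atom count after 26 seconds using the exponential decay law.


N = N0 * exp(-lambda * t)
N = 690546 * exp(-0.2856 * 26)
N = 411.43

411.43


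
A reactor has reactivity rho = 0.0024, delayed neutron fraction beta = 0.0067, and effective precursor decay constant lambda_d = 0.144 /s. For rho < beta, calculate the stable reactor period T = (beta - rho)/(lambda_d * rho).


T = (beta - rho) / (lambda_d * rho)
T = (0.0067 - 0.0024) / (0.144 * 0.0024)
T = 12.442 s

12.442


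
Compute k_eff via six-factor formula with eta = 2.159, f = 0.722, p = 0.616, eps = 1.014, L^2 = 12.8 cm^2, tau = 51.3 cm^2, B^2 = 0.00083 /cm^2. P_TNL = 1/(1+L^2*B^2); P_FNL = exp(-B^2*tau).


k_inf = eta*f*p*eps = 2.159*0.722*0.616*1.014 = 0.9736626
P_TNL = 1/(1 + L^2*B^2) = 1/(1 + 12.8*0.00083) = 0.9894877
P_FNL = exp(-B^2*tau) = exp(-0.00083*51.3) = 0.9583148
k_eff = k_inf * P_TNL * P_FNL = 0.9736626 * 0.9894877 * 0.9583148
k_eff = 0.92327

0.92327


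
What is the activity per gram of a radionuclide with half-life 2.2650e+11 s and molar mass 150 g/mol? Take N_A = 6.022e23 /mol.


lambda = ln(2) / t_half = ln(2) / 2.2650e+11 = 3.060252e-12 /s
SA = lambda * N_A / M
SA = 3.060252e-12 * 6.022e23 / 150
SA = 1.2286e+10 Bq/g

1.2286e+10


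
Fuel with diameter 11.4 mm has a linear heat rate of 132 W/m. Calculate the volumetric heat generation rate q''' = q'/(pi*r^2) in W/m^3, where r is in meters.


r = D / 2 / 1000 = 11.4 / 2 / 1000 = 0.0057 m
q''' = q' / (pi * r^2)
q''' = 132 / (pi * 0.0057^2)
q''' = 1.2932e+06 W/m^3

1.2932e+06


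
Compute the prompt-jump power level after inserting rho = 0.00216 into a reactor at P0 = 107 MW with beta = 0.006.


P1/P0 = beta / (beta - rho)
P1/P0 = 0.006 / (0.006 - 0.00216) = 1.562500
P1 = 107 * 1.562500 = 167.19 MW

167.19


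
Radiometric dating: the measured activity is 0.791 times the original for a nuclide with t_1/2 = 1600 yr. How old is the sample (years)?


lambda = ln(2) / t_half = ln(2) / 1600 = 4.332170e-04 /yr
t = -ln(A/A0) / lambda
t = -ln(0.791) / 4.332170e-04
t = 541.20 yr

541.20


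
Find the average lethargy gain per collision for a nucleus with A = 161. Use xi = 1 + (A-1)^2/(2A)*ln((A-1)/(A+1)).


xi = 1 + (A-1)^2/(2A) * ln((A-1)/(A+1))
xi = 1 + (161-1)^2/(2*161) * ln((161-1)/(161 +1))
xi = 0.012371

0.012371


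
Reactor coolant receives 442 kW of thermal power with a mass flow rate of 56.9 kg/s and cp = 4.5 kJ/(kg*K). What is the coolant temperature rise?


dT = Q / (m_dot * cp)
dT = 442 / (56.9 * 4.5)
dT = 1.7262 C

1.7262
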